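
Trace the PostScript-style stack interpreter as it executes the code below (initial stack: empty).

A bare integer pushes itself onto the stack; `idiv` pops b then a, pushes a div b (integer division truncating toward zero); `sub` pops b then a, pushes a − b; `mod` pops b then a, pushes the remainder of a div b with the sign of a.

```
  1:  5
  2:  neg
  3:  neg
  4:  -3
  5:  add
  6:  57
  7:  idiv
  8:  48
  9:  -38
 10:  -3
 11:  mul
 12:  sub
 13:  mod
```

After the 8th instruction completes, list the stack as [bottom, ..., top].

[0, 48]

5    : 5
neg  : -5
neg  : 5
-3   : 5 -3
add  : 2
57   : 2 57
idiv : 0
48   : 0 48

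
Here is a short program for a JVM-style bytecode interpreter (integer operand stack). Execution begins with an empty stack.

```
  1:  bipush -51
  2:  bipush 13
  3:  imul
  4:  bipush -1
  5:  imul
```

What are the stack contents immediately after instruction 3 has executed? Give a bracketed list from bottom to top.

[-663]

bipush -51 : [-51]
bipush 13  : [-51, 13]
imul       : [-663]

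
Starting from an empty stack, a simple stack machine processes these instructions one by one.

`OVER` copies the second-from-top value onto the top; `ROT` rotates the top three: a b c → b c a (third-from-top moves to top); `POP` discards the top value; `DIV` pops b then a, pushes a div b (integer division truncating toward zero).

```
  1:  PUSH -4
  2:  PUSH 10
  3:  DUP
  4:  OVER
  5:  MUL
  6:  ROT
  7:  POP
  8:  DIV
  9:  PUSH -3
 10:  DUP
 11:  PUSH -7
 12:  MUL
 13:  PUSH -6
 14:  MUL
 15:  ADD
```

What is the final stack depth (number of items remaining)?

2

PUSH -4  [-4]
PUSH 10  [-4, 10]
DUP      [-4, 10, 10]
OVER     [-4, 10, 10, 10]
MUL      [-4, 10, 100]
ROT      [10, 100, -4]
POP      [10, 100]
DIV      [0]
PUSH -3  [0, -3]
DUP      [0, -3, -3]
PUSH -7  [0, -3, -3, -7]
MUL      [0, -3, 21]
PUSH -6  [0, -3, 21, -6]
MUL      [0, -3, -126]
ADD      [0, -129]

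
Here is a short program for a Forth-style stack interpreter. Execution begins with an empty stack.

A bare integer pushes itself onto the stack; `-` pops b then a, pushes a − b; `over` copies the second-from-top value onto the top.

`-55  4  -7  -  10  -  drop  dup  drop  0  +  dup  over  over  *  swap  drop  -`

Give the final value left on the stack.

-55  → -55
4    → -55 4
-7   → -55 4 -7
-    → -55 11
10   → -55 11 10
-    → -55 1
drop → -55
dup  → -55 -55
drop → -55
0    → -55 0
+    → -55
dup  → -55 -55
over → -55 -55 -55
over → -55 -55 -55 -55
*    → -55 -55 3025
swap → -55 3025 -55
drop → -55 3025
-    → -3080

-3080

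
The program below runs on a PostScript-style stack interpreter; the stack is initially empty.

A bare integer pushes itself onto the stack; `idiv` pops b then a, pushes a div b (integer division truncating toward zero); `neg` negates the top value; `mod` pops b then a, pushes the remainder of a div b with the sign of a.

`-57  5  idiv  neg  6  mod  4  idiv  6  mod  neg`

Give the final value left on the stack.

-1

-57   [-57]
5     [-57, 5]
idiv  [-11]
neg   [11]
6     [11, 6]
mod   [5]
4     [5, 4]
idiv  [1]
6     [1, 6]
mod   [1]
neg   [-1]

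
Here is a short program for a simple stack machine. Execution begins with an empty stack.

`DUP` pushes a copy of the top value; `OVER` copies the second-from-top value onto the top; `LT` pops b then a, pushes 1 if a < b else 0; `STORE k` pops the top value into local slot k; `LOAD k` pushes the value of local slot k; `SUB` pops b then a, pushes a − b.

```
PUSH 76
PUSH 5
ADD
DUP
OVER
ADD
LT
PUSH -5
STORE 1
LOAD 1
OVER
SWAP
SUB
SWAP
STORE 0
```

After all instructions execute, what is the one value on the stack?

PUSH 76 → 76
PUSH 5  → 76 5
ADD     → 81
DUP     → 81 81
OVER    → 81 81 81
ADD     → 81 162
LT      → 1
PUSH -5 → 1 -5
STORE 1 → 1
LOAD 1  → 1 -5
OVER    → 1 -5 1
SWAP    → 1 1 -5
SUB     → 1 6
SWAP    → 6 1
STORE 0 → 6

6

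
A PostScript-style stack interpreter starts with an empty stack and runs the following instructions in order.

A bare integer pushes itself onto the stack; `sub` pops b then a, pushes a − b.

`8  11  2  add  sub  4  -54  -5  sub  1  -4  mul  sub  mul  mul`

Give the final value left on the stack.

8    8
11   8 11
2    8 11 2
add  8 13
sub  -5
4    -5 4
-54  -5 4 -54
-5   -5 4 -54 -5
sub  -5 4 -49
1    -5 4 -49 1
-4   -5 4 -49 1 -4
mul  -5 4 -49 -4
sub  -5 4 -45
mul  -5 -180
mul  900

900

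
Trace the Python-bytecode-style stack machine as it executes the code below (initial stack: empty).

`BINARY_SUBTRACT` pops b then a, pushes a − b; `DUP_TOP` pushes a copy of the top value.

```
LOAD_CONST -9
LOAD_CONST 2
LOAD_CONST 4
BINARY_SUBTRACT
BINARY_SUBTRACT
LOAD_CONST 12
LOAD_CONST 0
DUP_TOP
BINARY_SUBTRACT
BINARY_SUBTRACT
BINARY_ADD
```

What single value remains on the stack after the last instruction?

5

LOAD_CONST -9   -> -9
LOAD_CONST 2    -> -9 2
LOAD_CONST 4    -> -9 2 4
BINARY_SUBTRACT -> -9 -2
BINARY_SUBTRACT -> -7
LOAD_CONST 12   -> -7 12
LOAD_CONST 0    -> -7 12 0
DUP_TOP         -> -7 12 0 0
BINARY_SUBTRACT -> -7 12 0
BINARY_SUBTRACT -> -7 12
BINARY_ADD      -> 5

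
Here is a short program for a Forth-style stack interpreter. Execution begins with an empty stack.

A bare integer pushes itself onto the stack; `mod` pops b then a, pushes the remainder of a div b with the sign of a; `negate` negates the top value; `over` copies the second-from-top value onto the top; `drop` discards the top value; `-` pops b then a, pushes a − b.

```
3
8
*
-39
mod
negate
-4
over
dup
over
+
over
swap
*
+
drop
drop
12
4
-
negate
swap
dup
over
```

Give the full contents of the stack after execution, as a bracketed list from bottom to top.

[-8, -24, -24, -24]

3      : [3]
8      : [3, 8]
*      : [24]
-39    : [24, -39]
mod    : [24]
negate : [-24]
-4     : [-24, -4]
over   : [-24, -4, -24]
dup    : [-24, -4, -24, -24]
over   : [-24, -4, -24, -24, -24]
+      : [-24, -4, -24, -48]
over   : [-24, -4, -24, -48, -24]
swap   : [-24, -4, -24, -24, -48]
*      : [-24, -4, -24, 1152]
+      : [-24, -4, 1128]
drop   : [-24, -4]
drop   : [-24]
12     : [-24, 12]
4      : [-24, 12, 4]
-      : [-24, 8]
negate : [-24, -8]
swap   : [-8, -24]
dup    : [-8, -24, -24]
over   : [-8, -24, -24, -24]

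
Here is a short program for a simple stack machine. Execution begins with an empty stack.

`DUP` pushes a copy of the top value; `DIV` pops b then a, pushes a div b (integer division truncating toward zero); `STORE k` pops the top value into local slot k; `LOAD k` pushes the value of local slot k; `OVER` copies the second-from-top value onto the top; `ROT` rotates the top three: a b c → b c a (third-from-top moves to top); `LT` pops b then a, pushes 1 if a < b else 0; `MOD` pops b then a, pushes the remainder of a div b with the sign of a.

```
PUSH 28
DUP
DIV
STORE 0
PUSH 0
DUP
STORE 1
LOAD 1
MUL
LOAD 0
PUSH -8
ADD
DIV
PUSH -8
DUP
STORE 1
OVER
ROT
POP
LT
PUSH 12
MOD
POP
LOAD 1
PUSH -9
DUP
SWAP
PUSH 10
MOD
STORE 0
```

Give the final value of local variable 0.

PUSH 28 : 28
DUP     : 28 28
DIV     : 1
STORE 0 : (empty)
PUSH 0  : 0
DUP     : 0 0
STORE 1 : 0
LOAD 1  : 0 0
MUL     : 0
LOAD 0  : 0 1
PUSH -8 : 0 1 -8
ADD     : 0 -7
DIV     : 0
PUSH -8 : 0 -8
DUP     : 0 -8 -8
STORE 1 : 0 -8
OVER    : 0 -8 0
ROT     : -8 0 0
POP     : -8 0
LT      : 1
PUSH 12 : 1 12
MOD     : 1
POP     : (empty)
LOAD 1  : -8
PUSH -9 : -8 -9
DUP     : -8 -9 -9
SWAP    : -8 -9 -9
PUSH 10 : -8 -9 -9 10
MOD     : -8 -9 -9
STORE 0 : -8 -9

-9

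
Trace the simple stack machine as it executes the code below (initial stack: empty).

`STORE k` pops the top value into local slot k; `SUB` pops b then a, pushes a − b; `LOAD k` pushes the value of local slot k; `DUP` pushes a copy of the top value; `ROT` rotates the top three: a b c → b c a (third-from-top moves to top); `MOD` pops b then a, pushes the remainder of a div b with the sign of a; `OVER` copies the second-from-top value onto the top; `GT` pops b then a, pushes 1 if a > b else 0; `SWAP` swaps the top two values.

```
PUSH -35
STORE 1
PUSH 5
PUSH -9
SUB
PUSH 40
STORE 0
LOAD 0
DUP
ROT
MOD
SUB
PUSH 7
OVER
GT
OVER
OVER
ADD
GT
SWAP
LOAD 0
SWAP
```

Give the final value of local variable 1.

PUSH -35 : -35
STORE 1  : (empty)
PUSH 5   : 5
PUSH -9  : 5 -9
SUB      : 14
PUSH 40  : 14 40
STORE 0  : 14
LOAD 0   : 14 40
DUP      : 14 40 40
ROT      : 40 40 14
MOD      : 40 12
SUB      : 28
PUSH 7   : 28 7
OVER     : 28 7 28
GT       : 28 0
OVER     : 28 0 28
OVER     : 28 0 28 0
ADD      : 28 0 28
GT       : 28 0
SWAP     : 0 28
LOAD 0   : 0 28 40
SWAP     : 0 40 28

-35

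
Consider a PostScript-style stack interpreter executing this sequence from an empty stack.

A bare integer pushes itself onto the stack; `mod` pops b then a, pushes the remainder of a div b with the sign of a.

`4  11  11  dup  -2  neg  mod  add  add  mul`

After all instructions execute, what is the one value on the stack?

4    [4]
11   [4, 11]
11   [4, 11, 11]
dup  [4, 11, 11, 11]
-2   [4, 11, 11, 11, -2]
neg  [4, 11, 11, 11, 2]
mod  [4, 11, 11, 1]
add  [4, 11, 12]
add  [4, 23]
mul  [92]

92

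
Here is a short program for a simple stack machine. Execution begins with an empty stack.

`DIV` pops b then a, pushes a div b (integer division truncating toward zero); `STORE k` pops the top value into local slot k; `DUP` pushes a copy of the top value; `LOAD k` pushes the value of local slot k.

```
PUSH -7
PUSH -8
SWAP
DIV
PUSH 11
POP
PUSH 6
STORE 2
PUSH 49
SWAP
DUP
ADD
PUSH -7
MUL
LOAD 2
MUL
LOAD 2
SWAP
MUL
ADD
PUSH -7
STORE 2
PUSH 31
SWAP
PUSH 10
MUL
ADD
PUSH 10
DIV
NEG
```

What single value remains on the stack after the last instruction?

451

PUSH -7 → -7
PUSH -8 → -7 -8
SWAP    → -8 -7
DIV     → 1
PUSH 11 → 1 11
POP     → 1
PUSH 6  → 1 6
STORE 2 → 1
PUSH 49 → 1 49
SWAP    → 49 1
DUP     → 49 1 1
ADD     → 49 2
PUSH -7 → 49 2 -7
MUL     → 49 -14
LOAD 2  → 49 -14 6
MUL     → 49 -84
LOAD 2  → 49 -84 6
SWAP    → 49 6 -84
MUL     → 49 -504
ADD     → -455
PUSH -7 → -455 -7
STORE 2 → -455
PUSH 31 → -455 31
SWAP    → 31 -455
PUSH 10 → 31 -455 10
MUL     → 31 -4550
ADD     → -4519
PUSH 10 → -4519 10
DIV     → -451
NEG     → 451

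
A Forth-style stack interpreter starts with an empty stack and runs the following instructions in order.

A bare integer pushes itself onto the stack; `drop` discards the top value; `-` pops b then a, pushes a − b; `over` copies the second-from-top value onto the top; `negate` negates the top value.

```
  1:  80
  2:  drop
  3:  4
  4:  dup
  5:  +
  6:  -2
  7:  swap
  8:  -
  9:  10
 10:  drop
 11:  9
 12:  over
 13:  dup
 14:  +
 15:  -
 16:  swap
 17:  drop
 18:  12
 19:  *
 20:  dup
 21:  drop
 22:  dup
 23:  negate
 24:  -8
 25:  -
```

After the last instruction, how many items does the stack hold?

80      [80]
drop    []
4       [4]
dup     [4, 4]
+       [8]
-2      [8, -2]
swap    [-2, 8]
-       [-10]
10      [-10, 10]
drop    [-10]
9       [-10, 9]
over    [-10, 9, -10]
dup     [-10, 9, -10, -10]
+       [-10, 9, -20]
-       [-10, 29]
swap    [29, -10]
drop    [29]
12      [29, 12]
*       [348]
dup     [348, 348]
drop    [348]
dup     [348, 348]
negate  [348, -348]
-8      [348, -348, -8]
-       [348, -340]

2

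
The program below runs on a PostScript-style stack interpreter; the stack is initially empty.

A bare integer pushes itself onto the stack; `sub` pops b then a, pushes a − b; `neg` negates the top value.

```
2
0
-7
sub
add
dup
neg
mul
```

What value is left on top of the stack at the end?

-81

2   → 2
0   → 2 0
-7  → 2 0 -7
sub → 2 7
add → 9
dup → 9 9
neg → 9 -9
mul → -81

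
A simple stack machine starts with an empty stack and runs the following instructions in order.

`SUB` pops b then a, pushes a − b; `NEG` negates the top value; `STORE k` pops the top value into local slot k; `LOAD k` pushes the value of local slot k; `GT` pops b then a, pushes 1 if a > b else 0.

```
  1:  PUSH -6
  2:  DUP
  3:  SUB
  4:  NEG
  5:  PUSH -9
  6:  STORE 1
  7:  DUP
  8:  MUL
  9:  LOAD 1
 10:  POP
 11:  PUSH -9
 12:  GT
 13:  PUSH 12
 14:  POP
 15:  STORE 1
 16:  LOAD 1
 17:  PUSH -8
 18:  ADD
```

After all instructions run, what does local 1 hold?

1

PUSH -6  [-6]
DUP      [-6, -6]
SUB      [0]
NEG      [0]
PUSH -9  [0, -9]
STORE 1  [0]
DUP      [0, 0]
MUL      [0]
LOAD 1   [0, -9]
POP      [0]
PUSH -9  [0, -9]
GT       [1]
PUSH 12  [1, 12]
POP      [1]
STORE 1  []
LOAD 1   [1]
PUSH -8  [1, -8]
ADD      [-7]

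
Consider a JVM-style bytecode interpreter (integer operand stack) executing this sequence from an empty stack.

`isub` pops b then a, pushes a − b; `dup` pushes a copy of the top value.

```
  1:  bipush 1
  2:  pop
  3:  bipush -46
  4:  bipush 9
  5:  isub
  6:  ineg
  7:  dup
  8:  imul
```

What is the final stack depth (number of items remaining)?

bipush 1   → [1]
pop        → []
bipush -46 → [-46]
bipush 9   → [-46, 9]
isub       → [-55]
ineg       → [55]
dup        → [55, 55]
imul       → [3025]

1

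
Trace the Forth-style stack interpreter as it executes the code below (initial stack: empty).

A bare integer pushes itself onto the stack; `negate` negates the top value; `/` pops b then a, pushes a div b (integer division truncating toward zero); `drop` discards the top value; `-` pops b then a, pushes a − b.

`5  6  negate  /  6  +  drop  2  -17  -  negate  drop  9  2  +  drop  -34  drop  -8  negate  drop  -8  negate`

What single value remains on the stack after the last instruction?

5      -> 5
6      -> 5 6
negate -> 5 -6
/      -> 0
6      -> 0 6
+      -> 6
drop   -> (empty)
2      -> 2
-17    -> 2 -17
-      -> 19
negate -> -19
drop   -> (empty)
9      -> 9
2      -> 9 2
+      -> 11
drop   -> (empty)
-34    -> -34
drop   -> (empty)
-8     -> -8
negate -> 8
drop   -> (empty)
-8     -> -8
negate -> 8

8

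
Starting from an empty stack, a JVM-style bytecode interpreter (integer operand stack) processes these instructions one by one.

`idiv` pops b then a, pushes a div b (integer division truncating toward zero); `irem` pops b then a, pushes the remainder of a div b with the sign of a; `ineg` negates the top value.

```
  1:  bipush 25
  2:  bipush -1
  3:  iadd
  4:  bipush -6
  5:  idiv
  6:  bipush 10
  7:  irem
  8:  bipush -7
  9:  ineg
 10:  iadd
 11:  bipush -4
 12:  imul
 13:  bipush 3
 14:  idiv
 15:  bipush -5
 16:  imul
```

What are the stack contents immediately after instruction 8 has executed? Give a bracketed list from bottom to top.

[-4, -7]

bipush 25 -> [25]
bipush -1 -> [25, -1]
iadd      -> [24]
bipush -6 -> [24, -6]
idiv      -> [-4]
bipush 10 -> [-4, 10]
irem      -> [-4]
bipush -7 -> [-4, -7]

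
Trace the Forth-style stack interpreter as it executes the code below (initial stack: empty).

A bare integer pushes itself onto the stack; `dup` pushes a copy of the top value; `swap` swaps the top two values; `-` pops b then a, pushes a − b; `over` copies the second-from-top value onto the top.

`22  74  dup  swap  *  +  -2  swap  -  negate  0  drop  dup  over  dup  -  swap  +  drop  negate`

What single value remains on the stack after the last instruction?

22      [22]
74      [22, 74]
dup     [22, 74, 74]
swap    [22, 74, 74]
*       [22, 5476]
+       [5498]
-2      [5498, -2]
swap    [-2, 5498]
-       [-5500]
negate  [5500]
0       [5500, 0]
drop    [5500]
dup     [5500, 5500]
over    [5500, 5500, 5500]
dup     [5500, 5500, 5500, 5500]
-       [5500, 5500, 0]
swap    [5500, 0, 5500]
+       [5500, 5500]
drop    [5500]
negate  [-5500]

-5500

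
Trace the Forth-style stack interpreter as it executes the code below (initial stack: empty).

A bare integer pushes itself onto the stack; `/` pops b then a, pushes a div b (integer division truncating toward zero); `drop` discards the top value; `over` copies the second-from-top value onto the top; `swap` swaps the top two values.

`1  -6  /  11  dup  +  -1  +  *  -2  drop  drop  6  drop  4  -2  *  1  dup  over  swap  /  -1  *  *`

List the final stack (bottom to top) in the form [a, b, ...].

1    : [1]
-6   : [1, -6]
/    : [0]
11   : [0, 11]
dup  : [0, 11, 11]
+    : [0, 22]
-1   : [0, 22, -1]
+    : [0, 21]
*    : [0]
-2   : [0, -2]
drop : [0]
drop : []
6    : [6]
drop : []
4    : [4]
-2   : [4, -2]
*    : [-8]
1    : [-8, 1]
dup  : [-8, 1, 1]
over : [-8, 1, 1, 1]
swap : [-8, 1, 1, 1]
/    : [-8, 1, 1]
-1   : [-8, 1, 1, -1]
*    : [-8, 1, -1]
*    : [-8, -1]

[-8, -1]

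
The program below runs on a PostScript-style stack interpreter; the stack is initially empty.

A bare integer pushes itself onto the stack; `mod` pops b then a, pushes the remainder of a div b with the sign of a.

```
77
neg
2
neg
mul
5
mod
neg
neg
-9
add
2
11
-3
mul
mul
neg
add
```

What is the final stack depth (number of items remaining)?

1

77   [77]
neg  [-77]
2    [-77, 2]
neg  [-77, -2]
mul  [154]
5    [154, 5]
mod  [4]
neg  [-4]
neg  [4]
-9   [4, -9]
add  [-5]
2    [-5, 2]
11   [-5, 2, 11]
-3   [-5, 2, 11, -3]
mul  [-5, 2, -33]
mul  [-5, -66]
neg  [-5, 66]
add  [61]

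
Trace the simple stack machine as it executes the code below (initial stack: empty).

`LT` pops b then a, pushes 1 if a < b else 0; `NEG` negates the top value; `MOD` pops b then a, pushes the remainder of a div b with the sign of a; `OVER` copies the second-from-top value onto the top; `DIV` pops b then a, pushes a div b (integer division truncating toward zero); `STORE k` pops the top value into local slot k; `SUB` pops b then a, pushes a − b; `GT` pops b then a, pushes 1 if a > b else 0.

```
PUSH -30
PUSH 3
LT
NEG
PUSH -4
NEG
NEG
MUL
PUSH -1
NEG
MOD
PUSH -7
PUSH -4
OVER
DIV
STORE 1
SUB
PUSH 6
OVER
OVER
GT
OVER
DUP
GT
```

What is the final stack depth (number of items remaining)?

PUSH -30 → -30
PUSH 3   → -30 3
LT       → 1
NEG      → -1
PUSH -4  → -1 -4
NEG      → -1 4
NEG      → -1 -4
MUL      → 4
PUSH -1  → 4 -1
NEG      → 4 1
MOD      → 0
PUSH -7  → 0 -7
PUSH -4  → 0 -7 -4
OVER     → 0 -7 -4 -7
DIV      → 0 -7 0
STORE 1  → 0 -7
SUB      → 7
PUSH 6   → 7 6
OVER     → 7 6 7
OVER     → 7 6 7 6
GT       → 7 6 1
OVER     → 7 6 1 6
DUP      → 7 6 1 6 6
GT       → 7 6 1 0

4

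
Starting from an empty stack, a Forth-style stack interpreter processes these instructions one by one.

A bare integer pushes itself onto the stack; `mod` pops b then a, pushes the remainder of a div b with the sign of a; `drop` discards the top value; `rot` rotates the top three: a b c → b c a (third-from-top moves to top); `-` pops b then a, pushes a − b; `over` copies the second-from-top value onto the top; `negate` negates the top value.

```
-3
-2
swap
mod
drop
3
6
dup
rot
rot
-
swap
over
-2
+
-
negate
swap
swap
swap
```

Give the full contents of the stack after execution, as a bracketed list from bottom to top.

-3     -> -3
-2     -> -3 -2
swap   -> -2 -3
mod    -> -2
drop   -> (empty)
3      -> 3
6      -> 3 6
dup    -> 3 6 6
rot    -> 6 6 3
rot    -> 6 3 6
-      -> 6 -3
swap   -> -3 6
over   -> -3 6 -3
-2     -> -3 6 -3 -2
+      -> -3 6 -5
-      -> -3 11
negate -> -3 -11
swap   -> -11 -3
swap   -> -3 -11
swap   -> -11 -3

[-11, -3]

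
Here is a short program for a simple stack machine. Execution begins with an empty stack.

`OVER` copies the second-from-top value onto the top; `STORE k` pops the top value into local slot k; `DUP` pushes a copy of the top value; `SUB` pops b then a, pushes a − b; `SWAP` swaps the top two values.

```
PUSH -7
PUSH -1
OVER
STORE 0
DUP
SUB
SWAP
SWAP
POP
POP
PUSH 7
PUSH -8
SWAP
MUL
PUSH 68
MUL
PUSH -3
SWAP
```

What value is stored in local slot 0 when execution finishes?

PUSH -7 : [-7]
PUSH -1 : [-7, -1]
OVER    : [-7, -1, -7]
STORE 0 : [-7, -1]
DUP     : [-7, -1, -1]
SUB     : [-7, 0]
SWAP    : [0, -7]
SWAP    : [-7, 0]
POP     : [-7]
POP     : []
PUSH 7  : [7]
PUSH -8 : [7, -8]
SWAP    : [-8, 7]
MUL     : [-56]
PUSH 68 : [-56, 68]
MUL     : [-3808]
PUSH -3 : [-3808, -3]
SWAP    : [-3, -3808]

-7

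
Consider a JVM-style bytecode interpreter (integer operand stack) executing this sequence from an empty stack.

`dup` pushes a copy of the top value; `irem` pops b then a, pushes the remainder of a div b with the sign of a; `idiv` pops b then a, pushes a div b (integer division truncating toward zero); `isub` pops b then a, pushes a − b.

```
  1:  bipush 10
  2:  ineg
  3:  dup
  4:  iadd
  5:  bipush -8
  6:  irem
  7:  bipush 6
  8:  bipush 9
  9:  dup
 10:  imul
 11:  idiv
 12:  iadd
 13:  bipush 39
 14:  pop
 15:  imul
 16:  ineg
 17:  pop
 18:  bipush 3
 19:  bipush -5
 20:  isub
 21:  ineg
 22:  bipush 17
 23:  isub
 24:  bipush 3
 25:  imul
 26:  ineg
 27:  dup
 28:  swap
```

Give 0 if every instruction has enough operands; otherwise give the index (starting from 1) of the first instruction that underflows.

bipush 10 : [10]
ineg      : [-10]
dup       : [-10, -10]
iadd      : [-20]
bipush -8 : [-20, -8]
irem      : [-4]
bipush 6  : [-4, 6]
bipush 9  : [-4, 6, 9]
dup       : [-4, 6, 9, 9]
imul      : [-4, 6, 81]
idiv      : [-4, 0]
iadd      : [-4]
bipush 39 : [-4, 39]
pop       : [-4]
imul  — needs 2 operands, stack has 1 → underflow

15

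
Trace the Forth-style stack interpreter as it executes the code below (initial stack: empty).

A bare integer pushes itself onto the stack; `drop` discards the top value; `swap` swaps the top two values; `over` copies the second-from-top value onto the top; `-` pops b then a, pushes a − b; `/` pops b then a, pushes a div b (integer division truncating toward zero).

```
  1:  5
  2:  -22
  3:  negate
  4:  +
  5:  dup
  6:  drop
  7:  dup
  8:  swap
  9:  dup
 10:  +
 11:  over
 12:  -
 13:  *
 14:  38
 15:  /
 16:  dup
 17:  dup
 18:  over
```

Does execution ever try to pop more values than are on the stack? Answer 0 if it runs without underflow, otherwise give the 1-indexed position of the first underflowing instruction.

0

5      : [5]
-22    : [5, -22]
negate : [5, 22]
+      : [27]
dup    : [27, 27]
drop   : [27]
dup    : [27, 27]
swap   : [27, 27]
dup    : [27, 27, 27]
+      : [27, 54]
over   : [27, 54, 27]
-      : [27, 27]
*      : [729]
38     : [729, 38]
/      : [19]
dup    : [19, 19]
dup    : [19, 19, 19]
over   : [19, 19, 19, 19]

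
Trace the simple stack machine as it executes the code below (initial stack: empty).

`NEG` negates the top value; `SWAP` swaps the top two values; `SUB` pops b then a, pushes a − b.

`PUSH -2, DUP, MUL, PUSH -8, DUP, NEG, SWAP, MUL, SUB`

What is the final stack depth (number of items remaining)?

1

PUSH -2 -> [-2]
DUP     -> [-2, -2]
MUL     -> [4]
PUSH -8 -> [4, -8]
DUP     -> [4, -8, -8]
NEG     -> [4, -8, 8]
SWAP    -> [4, 8, -8]
MUL     -> [4, -64]
SUB     -> [68]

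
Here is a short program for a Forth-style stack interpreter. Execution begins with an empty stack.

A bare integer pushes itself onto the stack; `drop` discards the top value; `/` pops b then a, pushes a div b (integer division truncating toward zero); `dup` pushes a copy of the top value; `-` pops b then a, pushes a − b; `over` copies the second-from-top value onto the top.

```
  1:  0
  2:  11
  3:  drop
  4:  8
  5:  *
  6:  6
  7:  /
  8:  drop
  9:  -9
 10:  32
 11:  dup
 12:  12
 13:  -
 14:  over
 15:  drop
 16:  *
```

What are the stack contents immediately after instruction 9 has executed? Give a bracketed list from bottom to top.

[-9]

0    → 0
11   → 0 11
drop → 0
8    → 0 8
*    → 0
6    → 0 6
/    → 0
drop → (empty)
-9   → -9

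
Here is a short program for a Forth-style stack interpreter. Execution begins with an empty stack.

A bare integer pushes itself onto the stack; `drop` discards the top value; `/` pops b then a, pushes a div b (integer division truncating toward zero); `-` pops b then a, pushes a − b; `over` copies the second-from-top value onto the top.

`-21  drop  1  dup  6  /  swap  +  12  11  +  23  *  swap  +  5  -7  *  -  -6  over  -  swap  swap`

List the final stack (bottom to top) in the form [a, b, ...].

-21  → [-21]
drop → []
1    → [1]
dup  → [1, 1]
6    → [1, 1, 6]
/    → [1, 0]
swap → [0, 1]
+    → [1]
12   → [1, 12]
11   → [1, 12, 11]
+    → [1, 23]
23   → [1, 23, 23]
*    → [1, 529]
swap → [529, 1]
+    → [530]
5    → [530, 5]
-7   → [530, 5, -7]
*    → [530, -35]
-    → [565]
-6   → [565, -6]
over → [565, -6, 565]
-    → [565, -571]
swap → [-571, 565]
swap → [565, -571]

[565, -571]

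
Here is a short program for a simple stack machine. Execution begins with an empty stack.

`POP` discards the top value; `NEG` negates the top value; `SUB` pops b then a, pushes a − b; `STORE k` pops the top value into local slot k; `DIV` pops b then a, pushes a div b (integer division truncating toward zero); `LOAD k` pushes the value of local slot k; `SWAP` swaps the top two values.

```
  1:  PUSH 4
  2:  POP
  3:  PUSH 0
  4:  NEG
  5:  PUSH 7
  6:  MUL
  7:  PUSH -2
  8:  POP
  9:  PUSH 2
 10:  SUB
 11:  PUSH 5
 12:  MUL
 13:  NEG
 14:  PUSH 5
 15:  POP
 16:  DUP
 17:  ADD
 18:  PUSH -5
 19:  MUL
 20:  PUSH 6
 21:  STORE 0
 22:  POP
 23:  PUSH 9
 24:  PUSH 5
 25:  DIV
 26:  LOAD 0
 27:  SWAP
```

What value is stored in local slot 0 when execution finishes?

6

PUSH 4   4
POP      (empty)
PUSH 0   0
NEG      0
PUSH 7   0 7
MUL      0
PUSH -2  0 -2
POP      0
PUSH 2   0 2
SUB      -2
PUSH 5   -2 5
MUL      -10
NEG      10
PUSH 5   10 5
POP      10
DUP      10 10
ADD      20
PUSH -5  20 -5
MUL      -100
PUSH 6   -100 6
STORE 0  -100
POP      (empty)
PUSH 9   9
PUSH 5   9 5
DIV      1
LOAD 0   1 6
SWAP     6 1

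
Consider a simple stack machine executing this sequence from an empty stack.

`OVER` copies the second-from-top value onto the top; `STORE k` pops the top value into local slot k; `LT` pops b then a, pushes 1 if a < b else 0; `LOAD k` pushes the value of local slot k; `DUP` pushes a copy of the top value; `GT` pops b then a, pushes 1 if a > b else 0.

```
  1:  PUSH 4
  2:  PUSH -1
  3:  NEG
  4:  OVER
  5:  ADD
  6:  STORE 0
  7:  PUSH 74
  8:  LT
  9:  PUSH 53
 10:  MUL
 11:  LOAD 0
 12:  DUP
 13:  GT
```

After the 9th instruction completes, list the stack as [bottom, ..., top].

[1, 53]

PUSH 4  → [4]
PUSH -1 → [4, -1]
NEG     → [4, 1]
OVER    → [4, 1, 4]
ADD     → [4, 5]
STORE 0 → [4]
PUSH 74 → [4, 74]
LT      → [1]
PUSH 53 → [1, 53]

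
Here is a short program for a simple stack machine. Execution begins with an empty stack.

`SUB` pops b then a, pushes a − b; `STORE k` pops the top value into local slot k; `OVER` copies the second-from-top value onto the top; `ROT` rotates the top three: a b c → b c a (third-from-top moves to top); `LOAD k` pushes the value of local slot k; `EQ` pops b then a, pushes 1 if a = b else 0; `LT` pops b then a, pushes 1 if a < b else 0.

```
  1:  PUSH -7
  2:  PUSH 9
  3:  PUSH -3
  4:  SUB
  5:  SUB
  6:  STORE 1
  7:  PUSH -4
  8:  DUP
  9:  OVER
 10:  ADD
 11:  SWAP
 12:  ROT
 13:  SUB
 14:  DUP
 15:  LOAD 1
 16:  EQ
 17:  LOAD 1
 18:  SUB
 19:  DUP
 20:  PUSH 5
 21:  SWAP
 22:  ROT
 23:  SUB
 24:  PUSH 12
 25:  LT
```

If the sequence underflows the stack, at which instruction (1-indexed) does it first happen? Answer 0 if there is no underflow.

PUSH -7 → -7
PUSH 9  → -7 9
PUSH -3 → -7 9 -3
SUB     → -7 12
SUB     → -19
STORE 1 → (empty)
PUSH -4 → -4
DUP     → -4 -4
OVER    → -4 -4 -4
ADD     → -4 -8
SWAP    → -8 -4
ROT  — needs 3 operands, stack has 2 → underflow

12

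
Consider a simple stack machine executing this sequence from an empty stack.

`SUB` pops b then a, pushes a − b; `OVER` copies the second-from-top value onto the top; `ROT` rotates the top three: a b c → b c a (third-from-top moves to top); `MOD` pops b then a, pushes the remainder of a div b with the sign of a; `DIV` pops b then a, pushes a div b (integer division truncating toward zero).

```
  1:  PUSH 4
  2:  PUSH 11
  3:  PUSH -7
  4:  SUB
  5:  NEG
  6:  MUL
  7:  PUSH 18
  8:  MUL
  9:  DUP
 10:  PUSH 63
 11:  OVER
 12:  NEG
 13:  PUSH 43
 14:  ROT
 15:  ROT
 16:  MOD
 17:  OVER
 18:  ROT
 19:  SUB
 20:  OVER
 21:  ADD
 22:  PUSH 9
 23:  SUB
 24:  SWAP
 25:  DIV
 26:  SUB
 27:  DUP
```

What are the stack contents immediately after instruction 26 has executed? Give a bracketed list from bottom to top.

[-1296, -1296]

PUSH 4  : 4
PUSH 11 : 4 11
PUSH -7 : 4 11 -7
SUB     : 4 18
NEG     : 4 -18
MUL     : -72
PUSH 18 : -72 18
MUL     : -1296
DUP     : -1296 -1296
PUSH 63 : -1296 -1296 63
OVER    : -1296 -1296 63 -1296
NEG     : -1296 -1296 63 1296
PUSH 43 : -1296 -1296 63 1296 43
ROT     : -1296 -1296 1296 43 63
ROT     : -1296 -1296 43 63 1296
MOD     : -1296 -1296 43 63
OVER    : -1296 -1296 43 63 43
ROT     : -1296 -1296 63 43 43
SUB     : -1296 -1296 63 0
OVER    : -1296 -1296 63 0 63
ADD     : -1296 -1296 63 63
PUSH 9  : -1296 -1296 63 63 9
SUB     : -1296 -1296 63 54
SWAP    : -1296 -1296 54 63
DIV     : -1296 -1296 0
SUB     : -1296 -1296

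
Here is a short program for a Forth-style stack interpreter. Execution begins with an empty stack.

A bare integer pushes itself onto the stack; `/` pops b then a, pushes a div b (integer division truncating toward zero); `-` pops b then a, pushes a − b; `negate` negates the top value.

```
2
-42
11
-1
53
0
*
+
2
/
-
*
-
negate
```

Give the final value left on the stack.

2       2
-42     2 -42
11      2 -42 11
-1      2 -42 11 -1
53      2 -42 11 -1 53
0       2 -42 11 -1 53 0
*       2 -42 11 -1 0
+       2 -42 11 -1
2       2 -42 11 -1 2
/       2 -42 11 0
-       2 -42 11
*       2 -462
-       464
negate  -464

-464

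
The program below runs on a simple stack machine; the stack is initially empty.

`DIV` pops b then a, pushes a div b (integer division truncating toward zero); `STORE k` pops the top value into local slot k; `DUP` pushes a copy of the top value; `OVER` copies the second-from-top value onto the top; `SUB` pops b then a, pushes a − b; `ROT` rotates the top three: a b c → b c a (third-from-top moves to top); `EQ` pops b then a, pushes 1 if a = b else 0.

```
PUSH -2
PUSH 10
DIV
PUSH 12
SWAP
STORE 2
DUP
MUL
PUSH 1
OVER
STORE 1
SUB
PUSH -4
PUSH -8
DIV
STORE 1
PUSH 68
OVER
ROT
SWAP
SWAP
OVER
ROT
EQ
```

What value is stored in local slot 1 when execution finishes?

PUSH -2 : -2
PUSH 10 : -2 10
DIV     : 0
PUSH 12 : 0 12
SWAP    : 12 0
STORE 2 : 12
DUP     : 12 12
MUL     : 144
PUSH 1  : 144 1
OVER    : 144 1 144
STORE 1 : 144 1
SUB     : 143
PUSH -4 : 143 -4
PUSH -8 : 143 -4 -8
DIV     : 143 0
STORE 1 : 143
PUSH 68 : 143 68
OVER    : 143 68 143
ROT     : 68 143 143
SWAP    : 68 143 143
SWAP    : 68 143 143
OVER    : 68 143 143 143
ROT     : 68 143 143 143
EQ      : 68 143 1

0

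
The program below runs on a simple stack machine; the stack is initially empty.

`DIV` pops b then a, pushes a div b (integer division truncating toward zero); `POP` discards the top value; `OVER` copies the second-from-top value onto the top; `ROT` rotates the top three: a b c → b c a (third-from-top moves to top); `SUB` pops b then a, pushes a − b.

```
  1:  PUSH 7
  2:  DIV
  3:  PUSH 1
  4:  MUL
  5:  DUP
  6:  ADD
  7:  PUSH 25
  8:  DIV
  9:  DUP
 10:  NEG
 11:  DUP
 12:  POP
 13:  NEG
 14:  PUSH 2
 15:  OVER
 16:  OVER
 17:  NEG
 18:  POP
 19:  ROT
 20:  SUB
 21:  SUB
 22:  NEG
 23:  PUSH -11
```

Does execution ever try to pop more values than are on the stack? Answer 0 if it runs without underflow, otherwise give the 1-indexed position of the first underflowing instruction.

PUSH 7 -> 7
DIV  — needs 2 operands, stack has 1 → underflow

2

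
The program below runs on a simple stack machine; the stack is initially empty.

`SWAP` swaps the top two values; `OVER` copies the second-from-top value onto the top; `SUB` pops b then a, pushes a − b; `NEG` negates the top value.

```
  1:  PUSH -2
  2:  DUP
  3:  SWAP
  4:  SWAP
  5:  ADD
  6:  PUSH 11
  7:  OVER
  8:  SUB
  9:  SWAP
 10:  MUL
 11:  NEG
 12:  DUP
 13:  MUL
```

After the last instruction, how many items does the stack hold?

PUSH -2 : [-2]
DUP     : [-2, -2]
SWAP    : [-2, -2]
SWAP    : [-2, -2]
ADD     : [-4]
PUSH 11 : [-4, 11]
OVER    : [-4, 11, -4]
SUB     : [-4, 15]
SWAP    : [15, -4]
MUL     : [-60]
NEG     : [60]
DUP     : [60, 60]
MUL     : [3600]

1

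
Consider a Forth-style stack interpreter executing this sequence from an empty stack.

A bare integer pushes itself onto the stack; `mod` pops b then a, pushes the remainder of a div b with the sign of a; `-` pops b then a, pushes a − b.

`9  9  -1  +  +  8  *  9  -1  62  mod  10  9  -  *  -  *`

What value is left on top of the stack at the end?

1360

9    9
9    9 9
-1   9 9 -1
+    9 8
+    17
8    17 8
*    136
9    136 9
-1   136 9 -1
62   136 9 -1 62
mod  136 9 -1
10   136 9 -1 10
9    136 9 -1 10 9
-    136 9 -1 1
*    136 9 -1
-    136 10
*    1360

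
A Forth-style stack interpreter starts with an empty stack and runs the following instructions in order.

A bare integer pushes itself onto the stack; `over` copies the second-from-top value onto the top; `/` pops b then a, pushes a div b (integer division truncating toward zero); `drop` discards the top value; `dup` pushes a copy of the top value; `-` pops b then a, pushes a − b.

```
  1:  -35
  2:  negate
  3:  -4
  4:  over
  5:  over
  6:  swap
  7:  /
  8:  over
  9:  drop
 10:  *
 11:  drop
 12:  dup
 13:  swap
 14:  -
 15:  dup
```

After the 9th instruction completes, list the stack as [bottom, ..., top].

-35    -> [-35]
negate -> [35]
-4     -> [35, -4]
over   -> [35, -4, 35]
over   -> [35, -4, 35, -4]
swap   -> [35, -4, -4, 35]
/      -> [35, -4, 0]
over   -> [35, -4, 0, -4]
drop   -> [35, -4, 0]

[35, -4, 0]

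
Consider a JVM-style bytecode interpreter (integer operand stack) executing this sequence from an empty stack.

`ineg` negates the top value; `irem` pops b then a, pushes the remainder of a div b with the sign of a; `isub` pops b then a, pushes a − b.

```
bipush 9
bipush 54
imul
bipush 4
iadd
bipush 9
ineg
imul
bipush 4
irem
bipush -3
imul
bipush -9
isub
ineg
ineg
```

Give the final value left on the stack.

15

bipush 9  → 9
bipush 54 → 9 54
imul      → 486
bipush 4  → 486 4
iadd      → 490
bipush 9  → 490 9
ineg      → 490 -9
imul      → -4410
bipush 4  → -4410 4
irem      → -2
bipush -3 → -2 -3
imul      → 6
bipush -9 → 6 -9
isub      → 15
ineg      → -15
ineg      → 15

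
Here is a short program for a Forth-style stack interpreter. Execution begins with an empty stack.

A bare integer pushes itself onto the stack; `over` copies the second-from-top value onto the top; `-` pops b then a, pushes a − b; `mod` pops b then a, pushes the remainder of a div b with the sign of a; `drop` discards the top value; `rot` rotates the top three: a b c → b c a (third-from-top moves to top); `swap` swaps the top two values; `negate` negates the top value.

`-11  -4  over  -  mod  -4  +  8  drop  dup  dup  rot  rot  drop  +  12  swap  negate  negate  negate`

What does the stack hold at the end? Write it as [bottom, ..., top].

[12, 16]

-11    → -11
-4     → -11 -4
over   → -11 -4 -11
-      → -11 7
mod    → -4
-4     → -4 -4
+      → -8
8      → -8 8
drop   → -8
dup    → -8 -8
dup    → -8 -8 -8
rot    → -8 -8 -8
rot    → -8 -8 -8
drop   → -8 -8
+      → -16
12     → -16 12
swap   → 12 -16
negate → 12 16
negate → 12 -16
negate → 12 16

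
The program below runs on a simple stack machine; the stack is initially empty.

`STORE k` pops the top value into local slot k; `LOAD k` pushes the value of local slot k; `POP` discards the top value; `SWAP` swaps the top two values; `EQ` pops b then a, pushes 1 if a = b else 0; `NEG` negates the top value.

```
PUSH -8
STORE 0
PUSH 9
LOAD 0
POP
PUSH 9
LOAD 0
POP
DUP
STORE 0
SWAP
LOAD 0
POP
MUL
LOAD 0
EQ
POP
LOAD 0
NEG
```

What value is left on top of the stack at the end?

-9

PUSH -8  -8
STORE 0  (empty)
PUSH 9   9
LOAD 0   9 -8
POP      9
PUSH 9   9 9
LOAD 0   9 9 -8
POP      9 9
DUP      9 9 9
STORE 0  9 9
SWAP     9 9
LOAD 0   9 9 9
POP      9 9
MUL      81
LOAD 0   81 9
EQ       0
POP      (empty)
LOAD 0   9
NEG      -9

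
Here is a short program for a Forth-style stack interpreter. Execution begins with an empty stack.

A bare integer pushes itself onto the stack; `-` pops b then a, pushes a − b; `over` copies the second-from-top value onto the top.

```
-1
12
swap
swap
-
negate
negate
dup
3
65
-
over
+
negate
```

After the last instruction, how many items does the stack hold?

3

-1     -> -1
12     -> -1 12
swap   -> 12 -1
swap   -> -1 12
-      -> -13
negate -> 13
negate -> -13
dup    -> -13 -13
3      -> -13 -13 3
65     -> -13 -13 3 65
-      -> -13 -13 -62
over   -> -13 -13 -62 -13
+      -> -13 -13 -75
negate -> -13 -13 75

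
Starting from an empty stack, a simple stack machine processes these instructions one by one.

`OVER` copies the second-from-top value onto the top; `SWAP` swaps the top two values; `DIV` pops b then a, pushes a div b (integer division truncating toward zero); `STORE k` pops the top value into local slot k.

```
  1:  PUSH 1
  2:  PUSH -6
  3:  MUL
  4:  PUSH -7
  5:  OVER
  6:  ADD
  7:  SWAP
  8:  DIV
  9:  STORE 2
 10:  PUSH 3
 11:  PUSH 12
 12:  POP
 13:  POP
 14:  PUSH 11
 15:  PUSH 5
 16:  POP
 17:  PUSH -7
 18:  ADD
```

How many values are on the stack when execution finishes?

1

PUSH 1  → 1
PUSH -6 → 1 -6
MUL     → -6
PUSH -7 → -6 -7
OVER    → -6 -7 -6
ADD     → -6 -13
SWAP    → -13 -6
DIV     → 2
STORE 2 → (empty)
PUSH 3  → 3
PUSH 12 → 3 12
POP     → 3
POP     → (empty)
PUSH 11 → 11
PUSH 5  → 11 5
POP     → 11
PUSH -7 → 11 -7
ADD     → 4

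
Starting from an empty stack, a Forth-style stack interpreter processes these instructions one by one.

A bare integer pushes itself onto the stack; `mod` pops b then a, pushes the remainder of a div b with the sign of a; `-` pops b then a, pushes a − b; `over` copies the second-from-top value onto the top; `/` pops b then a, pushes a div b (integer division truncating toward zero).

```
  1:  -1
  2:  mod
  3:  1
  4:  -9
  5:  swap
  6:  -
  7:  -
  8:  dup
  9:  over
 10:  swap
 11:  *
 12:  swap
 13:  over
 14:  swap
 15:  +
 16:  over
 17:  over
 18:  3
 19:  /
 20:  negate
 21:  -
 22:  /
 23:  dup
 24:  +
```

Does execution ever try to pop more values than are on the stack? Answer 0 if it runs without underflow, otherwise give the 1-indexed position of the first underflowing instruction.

-1 → [-1]
mod  — needs 2 operands, stack has 1 → underflow

2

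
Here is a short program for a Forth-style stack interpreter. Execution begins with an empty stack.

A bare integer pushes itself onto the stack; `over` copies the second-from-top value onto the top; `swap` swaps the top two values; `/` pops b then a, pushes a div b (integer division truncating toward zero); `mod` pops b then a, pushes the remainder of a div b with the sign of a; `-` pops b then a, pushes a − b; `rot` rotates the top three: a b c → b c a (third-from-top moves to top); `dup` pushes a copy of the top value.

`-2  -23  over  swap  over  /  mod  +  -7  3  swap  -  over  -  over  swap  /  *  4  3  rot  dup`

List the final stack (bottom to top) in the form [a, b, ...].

[4, 3, 0, 0]

-2   : -2
-23  : -2 -23
over : -2 -23 -2
swap : -2 -2 -23
over : -2 -2 -23 -2
/    : -2 -2 11
mod  : -2 -2
+    : -4
-7   : -4 -7
3    : -4 -7 3
swap : -4 3 -7
-    : -4 10
over : -4 10 -4
-    : -4 14
over : -4 14 -4
swap : -4 -4 14
/    : -4 0
*    : 0
4    : 0 4
3    : 0 4 3
rot  : 4 3 0
dup  : 4 3 0 0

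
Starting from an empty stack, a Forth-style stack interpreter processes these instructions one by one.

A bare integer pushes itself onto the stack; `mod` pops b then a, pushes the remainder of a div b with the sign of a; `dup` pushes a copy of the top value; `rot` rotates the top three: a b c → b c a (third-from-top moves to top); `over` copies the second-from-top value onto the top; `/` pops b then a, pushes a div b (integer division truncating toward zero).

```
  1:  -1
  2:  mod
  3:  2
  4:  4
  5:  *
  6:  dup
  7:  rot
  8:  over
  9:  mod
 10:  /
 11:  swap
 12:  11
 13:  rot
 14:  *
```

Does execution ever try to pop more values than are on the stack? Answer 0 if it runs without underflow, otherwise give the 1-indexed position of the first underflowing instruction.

2

-1 : [-1]
mod  — needs 2 operands, stack has 1 → underflow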